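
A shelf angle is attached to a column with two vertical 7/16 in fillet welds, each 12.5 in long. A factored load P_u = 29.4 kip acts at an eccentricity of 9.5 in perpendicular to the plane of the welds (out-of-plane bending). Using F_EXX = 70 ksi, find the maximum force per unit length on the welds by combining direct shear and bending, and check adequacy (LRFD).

L_w = 2 × 12.5 = 25 in; section modulus (unit throat) S = 2 × L²/6 = 52.08 in².
Direct shear f_v = P/L_w = 29.4/25 = 1.176 kip/in.
Moment M = P × e = 29.4 × 9.5 = 279.3 kip·in; bending f_b = M/S = 5.363 kip/in.
f_max = √(f_v² + f_b²) = √(1.176² + 5.363²) = 5.49 kip/in.
φr_n = 0.75 × 0.6 × 70 × (0.707 × 0.4375) = 9.743 kip/in → adequate.

f_max ≈ 5.49 kip/in; adequate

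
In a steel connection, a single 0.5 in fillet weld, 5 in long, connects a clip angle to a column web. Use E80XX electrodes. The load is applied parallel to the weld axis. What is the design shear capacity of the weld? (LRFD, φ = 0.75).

E80XX → F_EXX = 80 ksi.
Effective throat t_e = 0.707 × 0.5 = 0.3535 in.
Total length L = 5 in; A_we = 0.3535 × 5 = 1.767 in².
F_nw = 0.6 F_EXX = 0.6 × 80 = 48 ksi.
φR_n = 0.75 × 48 × 1.767 = 63.63 kip.

φR_n ≈ 63.6 kip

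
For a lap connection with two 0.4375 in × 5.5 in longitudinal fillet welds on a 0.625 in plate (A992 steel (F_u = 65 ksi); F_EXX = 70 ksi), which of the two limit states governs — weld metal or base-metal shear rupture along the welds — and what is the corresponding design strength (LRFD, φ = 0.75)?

φR_n ≈ 107 kip (weld metal governs)

t_e = 0.707 × 0.4375 = 0.3093 in; L = 11 in.
Weld metal: φR_n = 0.75 × 0.6 × 70 × 0.3093 × 11 = 107.2 kip.
Base metal (shear rupture): φR_n = 0.75 × 0.6 × 65 × 0.625 × 11 = 201.1 kip.
Governing: weld metal.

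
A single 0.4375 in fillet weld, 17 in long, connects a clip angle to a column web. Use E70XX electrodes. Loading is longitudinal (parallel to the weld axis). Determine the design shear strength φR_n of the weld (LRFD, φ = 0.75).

φR_n ≈ 166 kip

E70XX → F_EXX = 70 ksi.
Effective throat t_e = 0.707 × 0.4375 = 0.3093 in.
Total length L = 17 in; A_we = 0.3093 × 17 = 5.258 in².
F_nw = 0.6 F_EXX = 0.6 × 70 = 42 ksi.
φR_n = 0.75 × 42 × 5.258 = 165.6 kip.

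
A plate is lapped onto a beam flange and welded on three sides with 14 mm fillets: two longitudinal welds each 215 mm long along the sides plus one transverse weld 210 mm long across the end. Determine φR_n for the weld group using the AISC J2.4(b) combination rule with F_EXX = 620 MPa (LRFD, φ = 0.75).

t_e = 0.707 × 14 = 9.898 mm.
R_nwl = 0.6 × 620 × 9.898 × 430 × 10⁻³ = 1583 kN (longitudinal, 2 welds).
R_nwt = 0.6 × 620 × 9.898 × 210 × 10⁻³ = 773.2 kN (transverse, base value).
(i) R_nwl + R_nwt = 2357 kN; (ii) 0.85 R_nwl + 1.5 R_nwt = 2506 kN.
R_n = max = 2506 kN [governs: (ii)]; φR_n = 1879 kN.

φR_n ≈ 1880 kN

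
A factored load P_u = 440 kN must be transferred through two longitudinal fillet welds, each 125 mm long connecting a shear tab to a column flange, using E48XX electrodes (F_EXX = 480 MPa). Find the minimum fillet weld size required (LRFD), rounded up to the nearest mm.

w = 12 mm

Total weld length L = 250 mm.
Required throat t_e = P_u / (φ × 0.6 F_EXX × L) = 440 / (0.75 × 0.6 × 480 × 250 × 10⁻³) = 8.148 mm.
Required leg w = t_e / 0.707 = 11.52 mm → use 12 mm.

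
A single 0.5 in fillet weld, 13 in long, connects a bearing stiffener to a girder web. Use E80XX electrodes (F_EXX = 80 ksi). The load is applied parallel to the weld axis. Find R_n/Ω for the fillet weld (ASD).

R_n/Ω ≈ 110 kip

Effective throat t_e = 0.707 × 0.5 = 0.3535 in.
Total length L = 13 in; A_we = 0.3535 × 13 = 4.595 in².
F_nw = 0.6 F_EXX = 0.6 × 80 = 48 ksi.
R_n = 48 × 4.595 = 220.6 kip; R_n/Ω = 220.6/2.0 = 110.3 kip.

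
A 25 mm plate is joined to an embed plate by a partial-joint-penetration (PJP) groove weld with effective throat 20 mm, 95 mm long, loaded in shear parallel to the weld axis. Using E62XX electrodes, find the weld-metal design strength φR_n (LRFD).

φR_n ≈ 530 kN

E62XX → F_EXX = 620 MPa.
Effective throat (given) t_e = 20 mm.
A_we = 20 × 95 = 1900 mm².
F_nw = 0.6 F_EXX = 372 MPa.
φR_n = 0.75 × 372 × 1900 × 10⁻³ = 530.1 kN.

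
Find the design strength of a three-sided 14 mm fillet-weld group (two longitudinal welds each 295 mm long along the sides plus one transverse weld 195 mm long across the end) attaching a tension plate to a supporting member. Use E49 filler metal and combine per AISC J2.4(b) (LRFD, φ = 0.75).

φR_n ≈ 1730 kN

E49XX → F_EXX = 490 MPa.
t_e = 0.707 × 14 = 9.898 mm.
R_nwl = 0.6 × 490 × 9.898 × 590 × 10⁻³ = 1717 kN (longitudinal, 2 welds).
R_nwt = 0.6 × 490 × 9.898 × 195 × 10⁻³ = 567.5 kN (transverse, base value).
(i) R_nwl + R_nwt = 2284 kN; (ii) 0.85 R_nwl + 1.5 R_nwt = 2311 kN.
R_n = max = 2311 kN [governs: (ii)]; φR_n = 1733 kN.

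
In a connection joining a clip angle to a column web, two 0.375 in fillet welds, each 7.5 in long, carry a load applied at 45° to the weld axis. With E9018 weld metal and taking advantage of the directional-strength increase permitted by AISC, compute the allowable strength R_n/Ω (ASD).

E90XX → F_EXX = 90 ksi.
t_e = 0.707 × 0.375 = 0.2651 in; A_we = 0.2651 × 15 = 3.977 in².
Directional factor: 1.0 + 0.5 sin^1.5(45°) = 1.297.
F_nw = 0.6 × 90 × 1.297 = 70.05 ksi.
R_n/Ω = (70.05 × 3.977) / 2.0 = 139.3 kips.

R_n/Ω ≈ 139 kips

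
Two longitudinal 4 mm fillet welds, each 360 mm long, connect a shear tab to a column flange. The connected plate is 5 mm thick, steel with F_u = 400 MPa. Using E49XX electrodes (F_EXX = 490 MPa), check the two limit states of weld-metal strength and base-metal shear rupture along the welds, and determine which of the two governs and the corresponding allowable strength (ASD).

t_e = 0.707 × 4 = 2.828 mm; L = 720 mm.
Weld metal: R_n/Ω = (1/2.0) × 0.6 × 490 × 2.828 × 720 × 10⁻³ = 299.3 kN.
Base metal (shear rupture): R_n/Ω = (1/2.0) × 0.6 × 400 × 5 × 720 × 10⁻³ = 432 kN.
Governing: weld metal.

R_n/Ω ≈ 299 kN (weld metal governs)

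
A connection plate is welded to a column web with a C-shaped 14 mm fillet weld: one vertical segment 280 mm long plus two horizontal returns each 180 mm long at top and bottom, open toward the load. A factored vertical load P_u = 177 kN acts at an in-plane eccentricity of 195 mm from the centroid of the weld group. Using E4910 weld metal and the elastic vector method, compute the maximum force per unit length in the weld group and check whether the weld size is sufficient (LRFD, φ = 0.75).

f_max ≈ 805 N/mm; adequate

E49XX → F_EXX = 490 MPa.
Total weld length L_w = 640 mm. Treat welds as unit-width lines.
Centroid: x̄ = 2×180×90 / 640 = 50.62 mm from the vertical weld.
Polar moment about centroid: J = I_x + I_y = [280³/12 + 2×180×140²] + [280×50.62² + 2(180³/12 + 180×39.38²)] = 11130000 mm³.
Direct shear f_v = P/L_w = 177×10³ / 640 = 276.6 N/mm (vertical).
Torsion M = P·e = 177×10³ × 195 = 34515000 N·mm.
Critical point at (x, y) = (129.4, 140) from centroid. f_tx = M·y/J = 434 N/mm; f_ty = M·x/J = 401.1 N/mm.
Resultant f_max = √[f_tx² + (f_v + f_ty)²] = √[434² + (276.6 + 401.1)²] = 804.7 N/mm.
Capacity per unit length: φr_n = 0.75 × 0.6 × 490 × (0.707 × 14) = 2183 N/mm.
804.7 ≤ 2183 → adequate.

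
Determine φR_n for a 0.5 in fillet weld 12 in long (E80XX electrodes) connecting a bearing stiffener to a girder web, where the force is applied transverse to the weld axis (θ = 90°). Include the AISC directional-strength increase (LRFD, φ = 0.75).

E80XX → F_EXX = 80 ksi.
t_e = 0.707 × 0.5 = 0.3535 in; A_we = 0.3535 × 12 = 4.242 in².
Directional factor: 1.0 + 0.5 sin^1.5(90°) = 1.5.
F_nw = 0.6 × 80 × 1.5 = 72 ksi.
φR_n = 0.75 × 72 × 4.242 = 229.1 kips.

φR_n ≈ 229 kips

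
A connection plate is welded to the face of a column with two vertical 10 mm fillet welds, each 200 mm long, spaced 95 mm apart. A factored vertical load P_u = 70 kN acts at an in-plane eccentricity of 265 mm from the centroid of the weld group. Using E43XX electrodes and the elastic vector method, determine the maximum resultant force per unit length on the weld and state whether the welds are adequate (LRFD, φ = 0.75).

E43XX → F_EXX = 430 MPa.
Total weld length L_w = 400 mm. Treat welds as unit-width lines.
Polar moment about centroid: J = 2[d³/12 + d(b/2)²] = 2[200³/12 + 200×47.5²] = 2236000 mm³.
Direct shear f_v = P/L_w = 70×10³ / 400 = 175 N/mm (vertical).
Torsion M = P·e = 70×10³ × 265 = 18550000 N·mm.
Critical point at (x, y) = (47.5, 100) from centroid. f_tx = M·y/J = 829.7 N/mm; f_ty = M·x/J = 394.1 N/mm.
Resultant f_max = √[f_tx² + (f_v + f_ty)²] = √[829.7² + (175 + 394.1)²] = 1006 N/mm.
Capacity per unit length: φr_n = 0.75 × 0.6 × 430 × (0.707 × 10) = 1368 N/mm.
1006 ≤ 1368 → adequate.

f_max ≈ 1010 N/mm; adequate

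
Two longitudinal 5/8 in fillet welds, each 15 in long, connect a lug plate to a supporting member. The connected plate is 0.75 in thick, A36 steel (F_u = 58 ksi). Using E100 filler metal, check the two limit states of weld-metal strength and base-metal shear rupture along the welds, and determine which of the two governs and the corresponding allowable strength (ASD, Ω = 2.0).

E100XX → F_EXX = 100 ksi.
t_e = 0.707 × 0.625 = 0.4419 in; L = 30 in.
Weld metal: R_n/Ω = (1/2.0) × 0.6 × 100 × 0.4419 × 30 = 397.7 kip.
Base metal (shear rupture): R_n/Ω = (1/2.0) × 0.6 × 58 × 0.75 × 30 = 391.5 kip.
Governing: base-metal shear rupture.

R_n/Ω ≈ 391 kip (base-metal shear rupture governs)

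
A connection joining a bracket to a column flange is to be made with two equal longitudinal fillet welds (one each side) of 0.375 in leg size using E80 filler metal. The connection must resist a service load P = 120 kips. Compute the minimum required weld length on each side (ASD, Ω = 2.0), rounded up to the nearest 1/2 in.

E80XX → F_EXX = 80 ksi.
Throat t_e = 0.707 × 0.375 = 0.2651 in.
r_n/Ω = (0.6 × 80 × 0.2651) / 2.0 = 6.363 kip/in.
L_req = P / (r_n/Ω) = 120 / 6.363 = 18.86 in total.
Per side: 18.86 / 2 = 9.43 in.
Round up → use L = 9.5 in on each side.

L = 9.5 in on each side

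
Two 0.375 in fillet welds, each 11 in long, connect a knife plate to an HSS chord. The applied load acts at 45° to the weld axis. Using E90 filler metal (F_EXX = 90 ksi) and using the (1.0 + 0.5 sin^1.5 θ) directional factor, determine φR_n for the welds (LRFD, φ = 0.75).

φR_n ≈ 306 kips

t_e = 0.707 × 0.375 = 0.2651 in; A_we = 0.2651 × 22 = 5.833 in².
Directional factor: 1.0 + 0.5 sin^1.5(45°) = 1.297.
F_nw = 0.6 × 90 × 1.297 = 70.05 ksi.
φR_n = 0.75 × 70.05 × 5.833 = 306.5 kips.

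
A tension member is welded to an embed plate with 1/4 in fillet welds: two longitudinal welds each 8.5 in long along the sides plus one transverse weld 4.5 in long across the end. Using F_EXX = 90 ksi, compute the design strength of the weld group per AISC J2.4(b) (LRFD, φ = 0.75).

t_e = 0.707 × 0.25 = 0.1767 in.
R_nwl = 0.6 × 90 × 0.1767 × 17 = 162.3 kips (longitudinal, 2 welds).
R_nwt = 0.6 × 90 × 0.1767 × 4.5 = 42.95 kips (transverse, base value).
(i) R_nwl + R_nwt = 205.2 kips; (ii) 0.85 R_nwl + 1.5 R_nwt = 202.3 kips.
R_n = max = 205.2 kips [governs: (i)]; φR_n = 153.9 kips.

φR_n ≈ 154 kips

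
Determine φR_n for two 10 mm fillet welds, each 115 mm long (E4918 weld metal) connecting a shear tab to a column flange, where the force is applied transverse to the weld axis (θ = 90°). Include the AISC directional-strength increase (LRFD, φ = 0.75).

E49XX → F_EXX = 490 MPa.
t_e = 0.707 × 10 = 7.07 mm; A_we = 7.07 × 230 = 1626 mm².
Directional factor: 1.0 + 0.5 sin^1.5(90°) = 1.5.
F_nw = 0.6 × 490 × 1.5 = 441 MPa.
φR_n = 0.75 × 441 × 1626 × 10⁻³ = 537.8 kN.

φR_n ≈ 538 kN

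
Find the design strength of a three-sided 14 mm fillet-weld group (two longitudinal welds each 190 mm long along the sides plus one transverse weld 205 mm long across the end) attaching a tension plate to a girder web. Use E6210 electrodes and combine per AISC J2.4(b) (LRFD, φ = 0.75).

φR_n ≈ 1740 kN

E62XX → F_EXX = 620 MPa.
t_e = 0.707 × 14 = 9.898 mm.
R_nwl = 0.6 × 620 × 9.898 × 380 × 10⁻³ = 1399 kN (longitudinal, 2 welds).
R_nwt = 0.6 × 620 × 9.898 × 205 × 10⁻³ = 754.8 kN (transverse, base value).
(i) R_nwl + R_nwt = 2154 kN; (ii) 0.85 R_nwl + 1.5 R_nwt = 2322 kN.
R_n = max = 2322 kN [governs: (ii)]; φR_n = 1741 kN.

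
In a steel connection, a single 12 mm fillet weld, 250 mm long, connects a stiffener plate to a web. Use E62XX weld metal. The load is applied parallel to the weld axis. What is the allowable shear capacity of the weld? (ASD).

E62XX → F_EXX = 620 MPa.
Effective throat t_e = 0.707 × 12 = 8.484 mm.
Total length L = 250 mm; A_we = 8.484 × 250 = 2121 mm².
F_nw = 0.6 F_EXX = 0.6 × 620 = 372 MPa.
R_n = 372 × 2121 × 10⁻³ = 789 kN; R_n/Ω = 789/2.0 = 394.5 kN.

R_n/Ω ≈ 395 kN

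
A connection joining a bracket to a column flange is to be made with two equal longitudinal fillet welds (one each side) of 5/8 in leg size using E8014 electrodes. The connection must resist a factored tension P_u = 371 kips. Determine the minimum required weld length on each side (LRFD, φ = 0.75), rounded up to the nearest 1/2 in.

E80XX → F_EXX = 80 ksi.
Throat t_e = 0.707 × 0.625 = 0.4419 in.
φr_n = 0.75 × 0.6 × 80 × 0.4419 = 15.91 kips/in.
L_req = P_u / φr_n = 371 / 15.91 = 23.32 in total.
Per side: 23.32 / 2 = 11.66 in.
Round up → use L = 12 in on each side.

L = 12 in on each side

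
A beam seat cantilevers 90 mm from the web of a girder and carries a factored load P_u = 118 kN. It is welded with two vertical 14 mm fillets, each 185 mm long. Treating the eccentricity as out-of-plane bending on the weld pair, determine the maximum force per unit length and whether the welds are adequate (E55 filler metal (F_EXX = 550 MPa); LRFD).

L_w = 2 × 185 = 370 mm; section modulus (unit throat) S = 2 × L²/6 = 11410 mm².
Direct shear f_v = P/L_w = 118×10³/370 = 318.9 N/mm.
Moment M = P × e = 118×10³ × 90 = 10620000 N·mm; bending f_b = M/S = 930.9 N/mm.
f_max = √(f_v² + f_b²) = √(318.9² + 930.9²) = 984 N/mm.
φr_n = 0.75 × 0.6 × 550 × (0.707 × 14) = 2450 N/mm → adequate.

f_max ≈ 984 N/mm; adequate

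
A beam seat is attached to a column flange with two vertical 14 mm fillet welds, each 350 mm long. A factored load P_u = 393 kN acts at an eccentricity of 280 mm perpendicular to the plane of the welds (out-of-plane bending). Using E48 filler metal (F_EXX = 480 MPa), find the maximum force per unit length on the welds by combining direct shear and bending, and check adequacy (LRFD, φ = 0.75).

L_w = 2 × 350 = 700 mm; section modulus (unit throat) S = 2 × L²/6 = 40830 mm².
Direct shear f_v = P/L_w = 393×10³/700 = 561.4 N/mm.
Moment M = P × e = 393×10³ × 280 = 110040000 N·mm; bending f_b = M/S = 2695 N/mm.
f_max = √(f_v² + f_b²) = √(561.4² + 2695²) = 2753 N/mm.
φr_n = 0.75 × 0.6 × 480 × (0.707 × 14) = 2138 N/mm → NOT adequate.

f_max ≈ 2750 N/mm; NOT adequate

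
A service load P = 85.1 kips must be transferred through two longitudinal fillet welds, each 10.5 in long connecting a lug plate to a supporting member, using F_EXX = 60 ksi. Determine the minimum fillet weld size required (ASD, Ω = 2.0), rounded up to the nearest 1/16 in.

w = 3/8 in

Total weld length L = 21 in.
Required throat t_e = P × Ω / (0.6 F_EXX × L) = 85.1 × 2.0 / (0.6 × 60 × 21) = 0.2251 in.
Required leg w = t_e / 0.707 = 0.3184 in → use 3/8 in.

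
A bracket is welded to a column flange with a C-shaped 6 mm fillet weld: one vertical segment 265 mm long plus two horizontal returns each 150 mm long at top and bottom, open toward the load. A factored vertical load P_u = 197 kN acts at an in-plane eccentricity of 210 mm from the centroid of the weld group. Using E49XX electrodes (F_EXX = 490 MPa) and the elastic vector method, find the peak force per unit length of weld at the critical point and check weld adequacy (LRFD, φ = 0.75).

Total weld length L_w = 565 mm. Treat welds as unit-width lines.
Centroid: x̄ = 2×150×75 / 565 = 39.82 mm from the vertical weld.
Polar moment about centroid: J = I_x + I_y = [265³/12 + 2×150×132.5²] + [265×39.82² + 2(150³/12 + 150×35.18²)] = 8172000 mm³.
Direct shear f_v = P/L_w = 197×10³ / 565 = 348.7 N/mm (vertical).
Torsion M = P·e = 197×10³ × 210 = 41370000 N·mm.
Critical point at (x, y) = (110.2, 132.5) from centroid. f_tx = M·y/J = 670.8 N/mm; f_ty = M·x/J = 557.8 N/mm.
Resultant f_max = √[f_tx² + (f_v + f_ty)²] = √[670.8² + (348.7 + 557.8)²] = 1128 N/mm.
Capacity per unit length: φr_n = 0.75 × 0.6 × 490 × (0.707 × 6) = 935.4 N/mm.
1128 > 935.4 → NOT adequate.

f_max ≈ 1130 N/mm; NOT adequate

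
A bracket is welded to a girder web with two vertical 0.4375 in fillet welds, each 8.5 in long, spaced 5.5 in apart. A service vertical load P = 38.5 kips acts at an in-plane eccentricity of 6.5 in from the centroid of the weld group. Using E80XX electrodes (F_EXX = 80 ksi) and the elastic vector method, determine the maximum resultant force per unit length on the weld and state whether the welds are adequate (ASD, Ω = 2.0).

Total weld length L_w = 17 in. Treat welds as unit-width lines.
Polar moment about centroid: J = 2[d³/12 + d(b/2)²] = 2[8.5³/12 + 8.5×2.75²] = 230.9 in³.
Direct shear f_v = P/L_w = 38.5 / 17 = 2.265 kip/in (vertical).
Torsion M = P·e = 38.5 × 6.5 = 250.25 kip·in.
Critical point at (x, y) = (2.75, 4.25) from centroid. f_tx = M·y/J = 4.606 kip/in; f_ty = M·x/J = 2.98 kip/in.
Resultant f_max = √[f_tx² + (f_v + f_ty)²] = √[4.606² + (2.265 + 2.98)²] = 6.98 kip/in.
Capacity per unit length: r_n/Ω = (1/2.0) × 0.6 × 80 × (0.707 × 0.4375) = 7.423 kip/in.
6.98 ≤ 7.423 → adequate.

f_max ≈ 6.98 kip/in; adequate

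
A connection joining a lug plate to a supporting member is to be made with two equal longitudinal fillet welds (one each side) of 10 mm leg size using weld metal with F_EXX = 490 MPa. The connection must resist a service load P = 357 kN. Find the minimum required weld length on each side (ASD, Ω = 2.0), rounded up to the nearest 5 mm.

L = 175 mm on each side

Throat t_e = 0.707 × 10 = 7.07 mm.
r_n/Ω = (0.6 × 490 × 7.07) / 2.0 = 1039 N/mm = 1.039 kN/mm.
L_req = P / (r_n/Ω) = 357 / 1.039 = 343.5 mm total.
Per side: 343.5 / 2 = 171.8 mm.
Round up → use L = 175 mm on each side.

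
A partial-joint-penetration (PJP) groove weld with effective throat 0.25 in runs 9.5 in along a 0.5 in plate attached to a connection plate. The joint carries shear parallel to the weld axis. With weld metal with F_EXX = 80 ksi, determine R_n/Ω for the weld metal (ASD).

R_n/Ω ≈ 57 kips

Effective throat (given) t_e = 0.25 in.
A_we = 0.25 × 9.5 = 2.375 in².
F_nw = 0.6 F_EXX = 48 ksi.
R_n/Ω = (48 × 2.375) / 2.0 = 57 kips.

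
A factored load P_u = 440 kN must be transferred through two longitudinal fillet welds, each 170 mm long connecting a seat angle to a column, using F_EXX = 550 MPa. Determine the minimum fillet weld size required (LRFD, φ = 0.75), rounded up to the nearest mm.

w = 8 mm

Total weld length L = 340 mm.
Required throat t_e = P_u / (φ × 0.6 F_EXX × L) = 440 / (0.75 × 0.6 × 550 × 340 × 10⁻³) = 5.229 mm.
Required leg w = t_e / 0.707 = 7.396 mm → use 8 mm.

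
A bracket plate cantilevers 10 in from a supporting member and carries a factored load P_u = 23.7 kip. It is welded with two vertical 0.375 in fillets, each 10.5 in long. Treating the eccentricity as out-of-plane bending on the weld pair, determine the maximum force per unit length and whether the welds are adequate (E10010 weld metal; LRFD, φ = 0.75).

f_max ≈ 6.55 kip/in; adequate

E100XX → F_EXX = 100 ksi.
L_w = 2 × 10.5 = 21 in; section modulus (unit throat) S = 2 × L²/6 = 36.75 in².
Direct shear f_v = P/L_w = 23.7/21 = 1.129 kip/in.
Moment M = P × e = 23.7 × 10 = 237 kip·in; bending f_b = M/S = 6.449 kip/in.
f_max = √(f_v² + f_b²) = √(1.129² + 6.449²) = 6.547 kip/in.
φr_n = 0.75 × 0.6 × 100 × (0.707 × 0.375) = 11.93 kip/in → adequate.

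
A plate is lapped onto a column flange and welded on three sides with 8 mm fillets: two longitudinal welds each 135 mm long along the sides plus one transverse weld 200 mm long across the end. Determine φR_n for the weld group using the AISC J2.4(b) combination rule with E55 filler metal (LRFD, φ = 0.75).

E55XX → F_EXX = 550 MPa.
t_e = 0.707 × 8 = 5.656 mm.
R_nwl = 0.6 × 550 × 5.656 × 270 × 10⁻³ = 503.9 kN (longitudinal, 2 welds).
R_nwt = 0.6 × 550 × 5.656 × 200 × 10⁻³ = 373.3 kN (transverse, base value).
(i) R_nwl + R_nwt = 877.2 kN; (ii) 0.85 R_nwl + 1.5 R_nwt = 988.3 kN.
R_n = max = 988.3 kN [governs: (ii)]; φR_n = 741.2 kN.

φR_n ≈ 741 kN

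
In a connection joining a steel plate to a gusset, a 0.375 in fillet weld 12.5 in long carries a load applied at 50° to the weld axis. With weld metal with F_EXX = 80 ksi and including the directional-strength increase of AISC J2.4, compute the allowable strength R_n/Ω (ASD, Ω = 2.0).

t_e = 0.707 × 0.375 = 0.2651 in; A_we = 0.2651 × 12.5 = 3.314 in².
Directional factor: 1.0 + 0.5 sin^1.5(50°) = 1.335.
F_nw = 0.6 × 80 × 1.335 = 64.09 ksi.
R_n/Ω = (64.09 × 3.314) / 2.0 = 106.2 kip.

R_n/Ω ≈ 106 kip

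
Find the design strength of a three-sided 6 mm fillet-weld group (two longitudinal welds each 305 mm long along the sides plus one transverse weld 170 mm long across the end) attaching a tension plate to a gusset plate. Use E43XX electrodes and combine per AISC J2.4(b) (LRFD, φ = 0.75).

E43XX → F_EXX = 430 MPa.
t_e = 0.707 × 6 = 4.242 mm.
R_nwl = 0.6 × 430 × 4.242 × 610 × 10⁻³ = 667.6 kN (longitudinal, 2 welds).
R_nwt = 0.6 × 430 × 4.242 × 170 × 10⁻³ = 186.1 kN (transverse, base value).
(i) R_nwl + R_nwt = 853.7 kN; (ii) 0.85 R_nwl + 1.5 R_nwt = 846.5 kN.
R_n = max = 853.7 kN [governs: (i)]; φR_n = 640.2 kN.

φR_n ≈ 640 kN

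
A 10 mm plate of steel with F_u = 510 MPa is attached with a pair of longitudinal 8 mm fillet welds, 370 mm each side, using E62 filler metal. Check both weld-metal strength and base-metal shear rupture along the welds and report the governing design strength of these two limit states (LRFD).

φR_n ≈ 1170 kN (weld metal governs)

E62XX → F_EXX = 620 MPa.
t_e = 0.707 × 8 = 5.656 mm; L = 740 mm.
Weld metal: φR_n = 0.75 × 0.6 × 620 × 5.656 × 740 × 10⁻³ = 1168 kN.
Base metal (shear rupture): φR_n = 0.75 × 0.6 × 510 × 10 × 740 × 10⁻³ = 1698 kN.
Governing: weld metal.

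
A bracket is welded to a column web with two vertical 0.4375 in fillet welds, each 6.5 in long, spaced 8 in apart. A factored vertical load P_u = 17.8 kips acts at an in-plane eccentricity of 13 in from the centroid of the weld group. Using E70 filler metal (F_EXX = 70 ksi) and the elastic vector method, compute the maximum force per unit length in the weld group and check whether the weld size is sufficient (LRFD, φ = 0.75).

f_max ≈ 5.83 kip/in; adequate

Total weld length L_w = 13 in. Treat welds as unit-width lines.
Polar moment about centroid: J = 2[d³/12 + d(b/2)²] = 2[6.5³/12 + 6.5×4²] = 253.8 in³.
Direct shear f_v = P/L_w = 17.8 / 13 = 1.369 kip/in (vertical).
Torsion M = P·e = 17.8 × 13 = 231.4 kip·in.
Critical point at (x, y) = (4, 3.25) from centroid. f_tx = M·y/J = 2.964 kip/in; f_ty = M·x/J = 3.647 kip/in.
Resultant f_max = √[f_tx² + (f_v + f_ty)²] = √[2.964² + (1.369 + 3.647)²] = 5.827 kip/in.
Capacity per unit length: φr_n = 0.75 × 0.6 × 70 × (0.707 × 0.4375) = 9.743 kip/in.
5.827 ≤ 9.743 → adequate.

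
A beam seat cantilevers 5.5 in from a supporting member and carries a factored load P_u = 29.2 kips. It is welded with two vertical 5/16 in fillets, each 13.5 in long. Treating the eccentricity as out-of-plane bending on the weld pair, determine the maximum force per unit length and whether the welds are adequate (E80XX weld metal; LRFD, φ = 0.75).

E80XX → F_EXX = 80 ksi.
L_w = 2 × 13.5 = 27 in; section modulus (unit throat) S = 2 × L²/6 = 60.75 in².
Direct shear f_v = P/L_w = 29.2/27 = 1.081 kip/in.
Moment M = P × e = 29.2 × 5.5 = 160.6 kip·in; bending f_b = M/S = 2.644 kip/in.
f_max = √(f_v² + f_b²) = √(1.081² + 2.644²) = 2.856 kip/in.
φr_n = 0.75 × 0.6 × 80 × (0.707 × 0.3125) = 7.954 kip/in → adequate.

f_max ≈ 2.86 kip/in; adequate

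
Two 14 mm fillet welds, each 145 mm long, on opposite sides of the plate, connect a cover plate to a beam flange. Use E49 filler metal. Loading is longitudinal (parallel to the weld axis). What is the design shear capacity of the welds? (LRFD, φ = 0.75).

φR_n ≈ 633 kN

E49XX → F_EXX = 490 MPa.
Effective throat t_e = 0.707 × 14 = 9.898 mm.
Total length L = 290 mm; A_we = 9.898 × 290 = 2870 mm².
F_nw = 0.6 F_EXX = 0.6 × 490 = 294 MPa.
φR_n = 0.75 × 294 × 2870 × 10⁻³ = 632.9 kN.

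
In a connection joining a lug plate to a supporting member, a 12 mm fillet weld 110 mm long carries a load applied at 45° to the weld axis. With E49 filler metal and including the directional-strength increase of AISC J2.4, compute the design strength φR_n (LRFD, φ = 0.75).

E49XX → F_EXX = 490 MPa.
t_e = 0.707 × 12 = 8.484 mm; A_we = 8.484 × 110 = 933.2 mm².
Directional factor: 1.0 + 0.5 sin^1.5(45°) = 1.297.
F_nw = 0.6 × 490 × 1.297 = 381.4 MPa.
φR_n = 0.75 × 381.4 × 933.2 × 10⁻³ = 267 kN.

φR_n ≈ 267 kN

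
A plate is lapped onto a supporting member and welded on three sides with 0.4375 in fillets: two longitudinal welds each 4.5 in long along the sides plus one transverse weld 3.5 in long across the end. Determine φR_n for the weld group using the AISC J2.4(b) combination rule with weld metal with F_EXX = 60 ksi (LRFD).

t_e = 0.707 × 0.4375 = 0.3093 in.
R_nwl = 0.6 × 60 × 0.3093 × 9 = 100.2 kips (longitudinal, 2 welds).
R_nwt = 0.6 × 60 × 0.3093 × 3.5 = 38.97 kips (transverse, base value).
(i) R_nwl + R_nwt = 139.2 kips; (ii) 0.85 R_nwl + 1.5 R_nwt = 143.6 kips.
R_n = max = 143.6 kips [governs: (ii)]; φR_n = 107.7 kips.

φR_n ≈ 108 kips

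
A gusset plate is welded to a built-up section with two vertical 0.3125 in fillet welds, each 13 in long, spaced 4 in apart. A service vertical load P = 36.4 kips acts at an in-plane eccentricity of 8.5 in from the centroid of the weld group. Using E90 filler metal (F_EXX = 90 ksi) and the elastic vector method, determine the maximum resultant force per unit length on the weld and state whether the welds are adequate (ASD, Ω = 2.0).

Total weld length L_w = 26 in. Treat welds as unit-width lines.
Polar moment about centroid: J = 2[d³/12 + d(b/2)²] = 2[13³/12 + 13×2²] = 470.2 in³.
Direct shear f_v = P/L_w = 36.4 / 26 = 1.4 kip/in (vertical).
Torsion M = P·e = 36.4 × 8.5 = 309.4 kip·in.
Critical point at (x, y) = (2, 6.5) from centroid. f_tx = M·y/J = 4.277 kip/in; f_ty = M·x/J = 1.316 kip/in.
Resultant f_max = √[f_tx² + (f_v + f_ty)²] = √[4.277² + (1.4 + 1.316)²] = 5.067 kip/in.
Capacity per unit length: r_n/Ω = (1/2.0) × 0.6 × 90 × (0.707 × 0.3125) = 5.965 kip/in.
5.067 ≤ 5.965 → adequate.

f_max ≈ 5.07 kip/in; adequate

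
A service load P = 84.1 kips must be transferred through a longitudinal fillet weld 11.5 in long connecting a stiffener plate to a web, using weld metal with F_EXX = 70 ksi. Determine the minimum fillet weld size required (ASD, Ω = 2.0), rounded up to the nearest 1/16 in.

Total weld length L = 11.5 in.
Required throat t_e = P × Ω / (0.6 F_EXX × L) = 84.1 × 2.0 / (0.6 × 70 × 11.5) = 0.3482 in.
Required leg w = t_e / 0.707 = 0.4926 in → use 1/2 in.

w = 1/2 in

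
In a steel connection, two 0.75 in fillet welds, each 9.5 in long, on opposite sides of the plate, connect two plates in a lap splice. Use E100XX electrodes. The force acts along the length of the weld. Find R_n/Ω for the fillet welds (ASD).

E100XX → F_EXX = 100 ksi.
Effective throat t_e = 0.707 × 0.75 = 0.5302 in.
Total length L = 19 in; A_we = 0.5302 × 19 = 10.07 in².
F_nw = 0.6 F_EXX = 0.6 × 100 = 60 ksi.
R_n = 60 × 10.07 = 604.5 kips; R_n/Ω = 604.5/2.0 = 302.2 kips.

R_n/Ω ≈ 302 kips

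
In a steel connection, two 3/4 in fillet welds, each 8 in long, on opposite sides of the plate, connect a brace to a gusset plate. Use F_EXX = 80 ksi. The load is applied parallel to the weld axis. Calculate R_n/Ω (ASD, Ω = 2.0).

R_n/Ω ≈ 204 kip

Effective throat t_e = 0.707 × 0.75 = 0.5302 in.
Total length L = 16 in; A_we = 0.5302 × 16 = 8.484 in².
F_nw = 0.6 F_EXX = 0.6 × 80 = 48 ksi.
R_n = 48 × 8.484 = 407.2 kip; R_n/Ω = 407.2/2.0 = 203.6 kip.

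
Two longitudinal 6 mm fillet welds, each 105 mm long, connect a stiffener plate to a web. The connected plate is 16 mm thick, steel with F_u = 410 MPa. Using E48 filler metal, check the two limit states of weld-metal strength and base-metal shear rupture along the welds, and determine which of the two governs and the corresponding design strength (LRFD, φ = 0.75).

E48XX → F_EXX = 480 MPa.
t_e = 0.707 × 6 = 4.242 mm; L = 210 mm.
Weld metal: φR_n = 0.75 × 0.6 × 480 × 4.242 × 210 × 10⁻³ = 192.4 kN.
Base metal (shear rupture): φR_n = 0.75 × 0.6 × 410 × 16 × 210 × 10⁻³ = 619.9 kN.
Governing: weld metal.

φR_n ≈ 192 kN (weld metal governs)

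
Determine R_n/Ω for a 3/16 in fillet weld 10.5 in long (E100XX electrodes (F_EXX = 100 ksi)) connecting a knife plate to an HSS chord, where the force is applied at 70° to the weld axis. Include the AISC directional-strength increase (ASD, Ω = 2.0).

t_e = 0.707 × 0.1875 = 0.1326 in; A_we = 0.1326 × 10.5 = 1.392 in².
Directional factor: 1.0 + 0.5 sin^1.5(70°) = 1.455.
F_nw = 0.6 × 100 × 1.455 = 87.33 ksi.
R_n/Ω = (87.33 × 1.392) / 2.0 = 60.78 kip.

R_n/Ω ≈ 60.8 kip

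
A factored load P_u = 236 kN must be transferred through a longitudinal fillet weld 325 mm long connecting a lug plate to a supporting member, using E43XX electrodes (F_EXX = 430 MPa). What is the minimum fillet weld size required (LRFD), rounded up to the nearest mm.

w = 6 mm

Total weld length L = 325 mm.
Required throat t_e = P_u / (φ × 0.6 F_EXX × L) = 236 / (0.75 × 0.6 × 430 × 325 × 10⁻³) = 3.753 mm.
Required leg w = t_e / 0.707 = 5.308 mm → use 6 mm.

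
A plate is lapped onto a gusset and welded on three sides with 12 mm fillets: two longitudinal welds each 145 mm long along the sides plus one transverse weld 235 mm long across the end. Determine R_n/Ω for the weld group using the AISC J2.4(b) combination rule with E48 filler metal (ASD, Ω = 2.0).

E48XX → F_EXX = 480 MPa.
t_e = 0.707 × 12 = 8.484 mm.
R_nwl = 0.6 × 480 × 8.484 × 290 × 10⁻³ = 708.6 kN (longitudinal, 2 welds).
R_nwt = 0.6 × 480 × 8.484 × 235 × 10⁻³ = 574.2 kN (transverse, base value).
(i) R_nwl + R_nwt = 1283 kN; (ii) 0.85 R_nwl + 1.5 R_nwt = 1464 kN.
R_n = max = 1464 kN [governs: (ii)]; R_n/Ω = 731.8 kN.

R_n/Ω ≈ 732 kN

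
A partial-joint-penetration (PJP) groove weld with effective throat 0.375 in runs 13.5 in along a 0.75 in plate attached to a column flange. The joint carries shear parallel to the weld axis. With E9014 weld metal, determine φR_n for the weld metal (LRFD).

E90XX → F_EXX = 90 ksi.
Effective throat (given) t_e = 0.375 in.
A_we = 0.375 × 13.5 = 5.062 in².
F_nw = 0.6 F_EXX = 54 ksi.
φR_n = 0.75 × 54 × 5.062 = 205 kip.

φR_n ≈ 205 kip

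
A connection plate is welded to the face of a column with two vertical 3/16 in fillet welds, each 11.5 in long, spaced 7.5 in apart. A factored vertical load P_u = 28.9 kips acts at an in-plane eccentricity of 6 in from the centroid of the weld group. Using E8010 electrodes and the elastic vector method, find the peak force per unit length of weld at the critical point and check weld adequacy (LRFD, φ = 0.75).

E80XX → F_EXX = 80 ksi.
Total weld length L_w = 23 in. Treat welds as unit-width lines.
Polar moment about centroid: J = 2[d³/12 + d(b/2)²] = 2[11.5³/12 + 11.5×3.75²] = 576.9 in³.
Direct shear f_v = P/L_w = 28.9 / 23 = 1.257 kip/in (vertical).
Torsion M = P·e = 28.9 × 6 = 173.4 kip·in.
Critical point at (x, y) = (3.75, 5.75) from centroid. f_tx = M·y/J = 1.728 kip/in; f_ty = M·x/J = 1.127 kip/in.
Resultant f_max = √[f_tx² + (f_v + f_ty)²] = √[1.728² + (1.257 + 1.127)²] = 2.944 kip/in.
Capacity per unit length: φr_n = 0.75 × 0.6 × 80 × (0.707 × 0.1875) = 4.772 kip/in.
2.944 ≤ 4.772 → adequate.

f_max ≈ 2.94 kip/in; adequate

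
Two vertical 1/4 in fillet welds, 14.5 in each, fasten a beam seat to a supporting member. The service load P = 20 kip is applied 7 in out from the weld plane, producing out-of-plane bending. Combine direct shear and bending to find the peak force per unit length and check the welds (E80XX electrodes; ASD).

f_max ≈ 2.11 kip/in; adequate

E80XX → F_EXX = 80 ksi.
L_w = 2 × 14.5 = 29 in; section modulus (unit throat) S = 2 × L²/6 = 70.08 in².
Direct shear f_v = P/L_w = 20/29 = 0.6897 kip/in.
Moment M = P × e = 20 × 7 = 140 kip·in; bending f_b = M/S = 1.998 kip/in.
f_max = √(f_v² + f_b²) = √(0.6897² + 1.998²) = 2.113 kip/in.
r_n/Ω = (1/2.0) × 0.6 × 80 × (0.707 × 0.25) = 4.242 kip/in → adequate.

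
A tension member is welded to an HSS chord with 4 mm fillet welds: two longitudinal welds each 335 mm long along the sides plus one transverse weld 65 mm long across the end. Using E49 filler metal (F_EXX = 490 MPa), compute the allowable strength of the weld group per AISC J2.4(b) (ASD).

R_n/Ω ≈ 306 kN

t_e = 0.707 × 4 = 2.828 mm.
R_nwl = 0.6 × 490 × 2.828 × 670 × 10⁻³ = 557.1 kN (longitudinal, 2 welds).
R_nwt = 0.6 × 490 × 2.828 × 65 × 10⁻³ = 54.04 kN (transverse, base value).
(i) R_nwl + R_nwt = 611.1 kN; (ii) 0.85 R_nwl + 1.5 R_nwt = 554.6 kN.
R_n = max = 611.1 kN [governs: (i)]; R_n/Ω = 305.6 kN.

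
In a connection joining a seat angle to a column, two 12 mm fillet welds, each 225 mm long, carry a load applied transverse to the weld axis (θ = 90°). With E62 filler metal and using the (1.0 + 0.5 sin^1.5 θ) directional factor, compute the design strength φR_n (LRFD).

φR_n ≈ 1600 kN

E62XX → F_EXX = 620 MPa.
t_e = 0.707 × 12 = 8.484 mm; A_we = 8.484 × 450 = 3818 mm².
Directional factor: 1.0 + 0.5 sin^1.5(90°) = 1.5.
F_nw = 0.6 × 620 × 1.5 = 558 MPa.
φR_n = 0.75 × 558 × 3818 × 10⁻³ = 1598 kN.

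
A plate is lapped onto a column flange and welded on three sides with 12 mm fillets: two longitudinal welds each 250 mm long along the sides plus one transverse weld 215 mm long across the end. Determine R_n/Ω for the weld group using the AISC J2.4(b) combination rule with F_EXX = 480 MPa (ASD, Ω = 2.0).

t_e = 0.707 × 12 = 8.484 mm.
R_nwl = 0.6 × 480 × 8.484 × 500 × 10⁻³ = 1222 kN (longitudinal, 2 welds).
R_nwt = 0.6 × 480 × 8.484 × 215 × 10⁻³ = 525.3 kN (transverse, base value).
(i) R_nwl + R_nwt = 1747 kN; (ii) 0.85 R_nwl + 1.5 R_nwt = 1826 kN.
R_n = max = 1826 kN [governs: (ii)]; R_n/Ω = 913.2 kN.

R_n/Ω ≈ 913 kN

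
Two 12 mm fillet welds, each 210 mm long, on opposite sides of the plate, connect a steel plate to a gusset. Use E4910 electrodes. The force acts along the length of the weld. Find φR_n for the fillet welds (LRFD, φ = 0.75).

φR_n ≈ 786 kN

E49XX → F_EXX = 490 MPa.
Effective throat t_e = 0.707 × 12 = 8.484 mm.
Total length L = 420 mm; A_we = 8.484 × 420 = 3563 mm².
F_nw = 0.6 F_EXX = 0.6 × 490 = 294 MPa.
φR_n = 0.75 × 294 × 3563 × 10⁻³ = 785.7 kN.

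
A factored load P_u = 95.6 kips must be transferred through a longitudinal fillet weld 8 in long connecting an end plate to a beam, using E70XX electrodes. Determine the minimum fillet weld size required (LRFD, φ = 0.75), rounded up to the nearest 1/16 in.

E70XX → F_EXX = 70 ksi.
Total weld length L = 8 in.
Required throat t_e = P_u / (φ × 0.6 F_EXX × L) = 95.6 / (0.75 × 0.6 × 70 × 8) = 0.3794 in.
Required leg w = t_e / 0.707 = 0.5366 in → use 9/16 in.

w = 9/16 in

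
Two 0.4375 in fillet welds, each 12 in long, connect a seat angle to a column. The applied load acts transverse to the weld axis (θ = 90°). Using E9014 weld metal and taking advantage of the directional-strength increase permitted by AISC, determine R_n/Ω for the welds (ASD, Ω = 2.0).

E90XX → F_EXX = 90 ksi.
t_e = 0.707 × 0.4375 = 0.3093 in; A_we = 0.3093 × 24 = 7.423 in².
Directional factor: 1.0 + 0.5 sin^1.5(90°) = 1.5.
F_nw = 0.6 × 90 × 1.5 = 81 ksi.
R_n/Ω = (81 × 7.423) / 2.0 = 300.7 kip.

R_n/Ω ≈ 301 kip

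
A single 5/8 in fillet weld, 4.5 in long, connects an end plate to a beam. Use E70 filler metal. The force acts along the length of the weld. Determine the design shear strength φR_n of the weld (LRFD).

E70XX → F_EXX = 70 ksi.
Effective throat t_e = 0.707 × 0.625 = 0.4419 in.
Total length L = 4.5 in; A_we = 0.4419 × 4.5 = 1.988 in².
F_nw = 0.6 F_EXX = 0.6 × 70 = 42 ksi.
φR_n = 0.75 × 42 × 1.988 = 62.64 kips.

φR_n ≈ 62.6 kips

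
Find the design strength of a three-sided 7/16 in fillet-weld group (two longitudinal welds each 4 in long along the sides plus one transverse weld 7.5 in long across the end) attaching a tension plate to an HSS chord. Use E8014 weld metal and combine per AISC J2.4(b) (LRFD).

E80XX → F_EXX = 80 ksi.
t_e = 0.707 × 0.4375 = 0.3093 in.
R_nwl = 0.6 × 80 × 0.3093 × 8 = 118.8 kips (longitudinal, 2 welds).
R_nwt = 0.6 × 80 × 0.3093 × 7.5 = 111.4 kips (transverse, base value).
(i) R_nwl + R_nwt = 230.1 kips; (ii) 0.85 R_nwl + 1.5 R_nwt = 268 kips.
R_n = max = 268 kips [governs: (ii)]; φR_n = 201 kips.

φR_n ≈ 201 kips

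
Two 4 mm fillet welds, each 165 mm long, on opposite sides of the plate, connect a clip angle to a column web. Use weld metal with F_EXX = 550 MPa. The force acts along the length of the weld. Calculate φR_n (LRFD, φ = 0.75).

Effective throat t_e = 0.707 × 4 = 2.828 mm.
Total length L = 330 mm; A_we = 2.828 × 330 = 933.2 mm².
F_nw = 0.6 F_EXX = 0.6 × 550 = 330 MPa.
φR_n = 0.75 × 330 × 933.2 × 10⁻³ = 231 kN.

φR_n ≈ 231 kN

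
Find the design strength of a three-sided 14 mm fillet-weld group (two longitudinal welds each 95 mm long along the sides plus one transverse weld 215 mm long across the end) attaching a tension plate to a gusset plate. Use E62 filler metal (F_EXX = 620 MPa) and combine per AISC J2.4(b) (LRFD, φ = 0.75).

t_e = 0.707 × 14 = 9.898 mm.
R_nwl = 0.6 × 620 × 9.898 × 190 × 10⁻³ = 699.6 kN (longitudinal, 2 welds).
R_nwt = 0.6 × 620 × 9.898 × 215 × 10⁻³ = 791.6 kN (transverse, base value).
(i) R_nwl + R_nwt = 1491 kN; (ii) 0.85 R_nwl + 1.5 R_nwt = 1782 kN.
R_n = max = 1782 kN [governs: (ii)]; φR_n = 1337 kN.

φR_n ≈ 1340 kN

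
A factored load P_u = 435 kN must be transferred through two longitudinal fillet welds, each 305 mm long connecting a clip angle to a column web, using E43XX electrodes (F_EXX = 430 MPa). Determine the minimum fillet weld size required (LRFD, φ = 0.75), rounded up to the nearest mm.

Total weld length L = 610 mm.
Required throat t_e = P_u / (φ × 0.6 F_EXX × L) = 435 / (0.75 × 0.6 × 430 × 610 × 10⁻³) = 3.685 mm.
Required leg w = t_e / 0.707 = 5.213 mm → use 6 mm.

w = 6 mm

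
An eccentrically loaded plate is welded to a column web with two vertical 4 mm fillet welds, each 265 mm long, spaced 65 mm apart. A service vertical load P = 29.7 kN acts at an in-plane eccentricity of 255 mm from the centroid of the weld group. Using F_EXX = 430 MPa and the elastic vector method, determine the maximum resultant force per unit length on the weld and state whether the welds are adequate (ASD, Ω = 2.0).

Total weld length L_w = 530 mm. Treat welds as unit-width lines.
Polar moment about centroid: J = 2[d³/12 + d(b/2)²] = 2[265³/12 + 265×32.5²] = 3661000 mm³.
Direct shear f_v = P/L_w = 29.7×10³ / 530 = 56.04 N/mm (vertical).
Torsion M = P·e = 29.7×10³ × 255 = 7573500 N·mm.
Critical point at (x, y) = (32.5, 132.5) from centroid. f_tx = M·y/J = 274.1 N/mm; f_ty = M·x/J = 67.23 N/mm.
Resultant f_max = √[f_tx² + (f_v + f_ty)²] = √[274.1² + (56.04 + 67.23)²] = 300.5 N/mm.
Capacity per unit length: r_n/Ω = (1/2.0) × 0.6 × 430 × (0.707 × 4) = 364.8 N/mm.
300.5 ≤ 364.8 → adequate.

f_max ≈ 301 N/mm; adequate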